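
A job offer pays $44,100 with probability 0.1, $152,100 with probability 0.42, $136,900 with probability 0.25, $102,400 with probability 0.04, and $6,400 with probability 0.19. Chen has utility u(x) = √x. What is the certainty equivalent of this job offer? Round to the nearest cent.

E[u] = 0.1·√44100 + 0.42·√152100 + 0.25·√136900 + 0.04·√102400 + 0.19·√6400 = 0.1·210 + 0.42·390 + 0.25·370 + 0.04·320 + 0.19·80 = 305.3
CE = (305.3)² = 93208.09

$93,208.09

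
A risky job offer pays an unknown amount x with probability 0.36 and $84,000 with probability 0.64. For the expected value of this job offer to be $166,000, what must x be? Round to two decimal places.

x = $311,777.78

0.36·x + 0.64·84000 = 166000
0.36·x = 166000 − 53760 = 112240
x = 112240 / 0.36 = 311777.7778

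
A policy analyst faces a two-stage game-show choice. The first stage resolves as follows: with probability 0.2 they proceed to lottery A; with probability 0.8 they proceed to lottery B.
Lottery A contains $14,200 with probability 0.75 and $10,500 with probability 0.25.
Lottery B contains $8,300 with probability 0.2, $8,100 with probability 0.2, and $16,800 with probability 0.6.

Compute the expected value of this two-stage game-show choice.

EV(A) = 0.75 × 14200 + 0.25 × 10500 = 10650 + 2625 = 13275
EV(B) = 0.2 × 8300 + 0.2 × 8100 + 0.6 × 16800 = 1660 + 1620 + 10080 = 13360
Overall = 0.2 × 13275 + 0.8 × 13360 = 2655 + 10688 = 13343

$13,343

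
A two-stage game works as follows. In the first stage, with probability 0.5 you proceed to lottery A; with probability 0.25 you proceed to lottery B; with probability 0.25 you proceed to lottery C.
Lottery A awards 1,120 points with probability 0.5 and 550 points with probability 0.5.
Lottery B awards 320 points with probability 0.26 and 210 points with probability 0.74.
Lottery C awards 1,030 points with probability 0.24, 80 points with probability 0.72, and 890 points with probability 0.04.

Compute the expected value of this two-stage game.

562.25 points

EV(A) = 0.5 × 1120 + 0.5 × 550 = 560 + 275 = 835
EV(B) = 0.26 × 320 + 0.74 × 210 = 83.2 + 155.4 = 238.6
EV(C) = 0.24 × 1030 + 0.72 × 80 + 0.04 × 890 = 247.2 + 57.6 + 35.6 = 340.4
Overall = 0.5 × 835 + 0.25 × 238.6 + 0.25 × 340.4 = 417.5 + 59.65 + 85.1 = 562.25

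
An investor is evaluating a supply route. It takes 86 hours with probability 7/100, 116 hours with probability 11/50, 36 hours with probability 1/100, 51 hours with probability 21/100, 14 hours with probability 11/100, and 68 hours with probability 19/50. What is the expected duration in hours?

EV = 7/100 × 86 + 11/50 × 116 + 1/100 × 36 + 21/100 × 51 + 11/100 × 14 + 19/50 × 68 = 6.02 + 25.52 + 0.36 + 10.71 + 1.54 + 25.84 = 69.99

69.99 hours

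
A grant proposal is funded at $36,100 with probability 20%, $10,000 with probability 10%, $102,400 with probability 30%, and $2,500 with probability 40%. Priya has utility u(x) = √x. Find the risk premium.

$13,044

E[u] = 0.2·√36100 + 0.1·√10000 + 0.3·√102400 + 0.4·√2500 = 0.2·190 + 0.1·100 + 0.3·320 + 0.4·50 = 164
CE = (164)² = 26896
Risk premium = EV − CE = 39940 − 26896 = 13044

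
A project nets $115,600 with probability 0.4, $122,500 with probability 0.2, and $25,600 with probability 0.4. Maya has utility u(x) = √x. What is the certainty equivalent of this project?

$72,900

E[u] = 0.4·√115600 + 0.2·√122500 + 0.4·√25600 = 0.4·340 + 0.2·350 + 0.4·160 = 270
CE = (270)² = 72900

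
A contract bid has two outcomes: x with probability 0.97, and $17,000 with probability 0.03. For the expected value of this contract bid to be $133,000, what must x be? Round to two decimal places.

x = $136,587.63

0.97·x + 0.03·17000 = 133000
0.97·x = 133000 − 510 = 132490
x = 132490 / 0.97 = 136587.6289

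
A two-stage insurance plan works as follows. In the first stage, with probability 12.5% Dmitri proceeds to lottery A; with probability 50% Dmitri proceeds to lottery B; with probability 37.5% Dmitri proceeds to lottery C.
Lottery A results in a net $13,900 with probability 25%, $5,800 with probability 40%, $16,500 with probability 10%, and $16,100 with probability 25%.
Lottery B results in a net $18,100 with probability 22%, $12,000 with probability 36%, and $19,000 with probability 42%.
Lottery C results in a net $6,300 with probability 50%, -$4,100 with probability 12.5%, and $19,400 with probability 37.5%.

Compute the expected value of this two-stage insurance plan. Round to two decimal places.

$13,291.94

EV(A) = 0.25 × 13900 + 0.4 × 5800 + 0.1 × 16500 + 0.25 × 16100 = 3475 + 2320 + 1650 + 4025 = 11470
EV(B) = 0.22 × 18100 + 0.36 × 12000 + 0.42 × 19000 = 3982 + 4320 + 7980 = 16282
EV(C) = 0.5 × 6300 + 0.125 × (-4100) + 0.375 × 19400 = 3150 − 512.5 + 7275 = 9912.5
Overall = 0.125 × 11470 + 0.5 × 16282 + 0.375 × 9912.5 = 1433.75 + 8141 + 3717.1875 = 13291.9375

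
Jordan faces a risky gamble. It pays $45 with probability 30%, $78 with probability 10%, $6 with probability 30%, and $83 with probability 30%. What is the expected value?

EV = 0.3 × 45 + 0.1 × 78 + 0.3 × 6 + 0.3 × 83 = 13.5 + 7.8 + 1.8 + 24.9 = 48

$48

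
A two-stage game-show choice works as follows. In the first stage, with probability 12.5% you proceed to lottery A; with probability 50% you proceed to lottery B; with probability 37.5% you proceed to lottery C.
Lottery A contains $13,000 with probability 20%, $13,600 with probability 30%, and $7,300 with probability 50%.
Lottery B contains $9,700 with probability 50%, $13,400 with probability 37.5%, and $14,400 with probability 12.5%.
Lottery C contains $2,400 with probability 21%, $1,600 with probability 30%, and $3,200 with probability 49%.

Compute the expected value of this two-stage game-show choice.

$8,085.75

EV(A) = 0.2 × 13000 + 0.3 × 13600 + 0.5 × 7300 = 2600 + 4080 + 3650 = 10330
EV(B) = 0.5 × 9700 + 0.375 × 13400 + 0.125 × 14400 = 4850 + 5025 + 1800 = 11675
EV(C) = 0.21 × 2400 + 0.3 × 1600 + 0.49 × 3200 = 504 + 480 + 1568 = 2552
Overall = 0.125 × 10330 + 0.5 × 11675 + 0.375 × 2552 = 1291.25 + 5837.5 + 957 = 8085.75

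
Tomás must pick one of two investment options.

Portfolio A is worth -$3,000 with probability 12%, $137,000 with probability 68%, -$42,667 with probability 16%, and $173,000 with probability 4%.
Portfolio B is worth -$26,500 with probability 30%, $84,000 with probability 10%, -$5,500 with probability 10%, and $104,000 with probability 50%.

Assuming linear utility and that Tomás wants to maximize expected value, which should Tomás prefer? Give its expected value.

Portfolio A = 0.12 × (-3000) + 0.68 × 137000 + 0.16 × (-42667) + 0.04 × 173000 = -360 + 93160 − 6826.72 + 6920 = 92893.28
Portfolio B = 0.3 × (-26500) + 0.1 × 84000 + 0.1 × (-5500) + 0.5 × 104000 = -7950 + 8400 − 550 + 52000 = 51900

Portfolio A ($92,893.28)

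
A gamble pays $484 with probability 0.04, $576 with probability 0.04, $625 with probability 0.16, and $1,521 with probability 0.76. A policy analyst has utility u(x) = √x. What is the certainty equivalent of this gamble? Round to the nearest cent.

$1,258.83

E[u] = 0.04·√484 + 0.04·√576 + 0.16·√625 + 0.76·√1521 = 0.04·22 + 0.04·24 + 0.16·25 + 0.76·39 = 35.48
CE = (35.48)² = 1258.8304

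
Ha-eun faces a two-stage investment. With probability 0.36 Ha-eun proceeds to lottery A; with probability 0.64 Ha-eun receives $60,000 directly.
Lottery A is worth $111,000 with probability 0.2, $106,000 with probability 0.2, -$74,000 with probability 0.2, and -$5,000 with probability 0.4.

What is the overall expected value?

EV(A) = 0.2 × 111000 + 0.2 × 106000 + 0.2 × (-74000) + 0.4 × (-5000) = 22200 + 21200 − 14800 − 2000 = 26600
Branch B: 60000 (certain)
Overall = 0.36 × 26600 + 0.64 × 60000 = 9576 + 38400 = 47976

$47,976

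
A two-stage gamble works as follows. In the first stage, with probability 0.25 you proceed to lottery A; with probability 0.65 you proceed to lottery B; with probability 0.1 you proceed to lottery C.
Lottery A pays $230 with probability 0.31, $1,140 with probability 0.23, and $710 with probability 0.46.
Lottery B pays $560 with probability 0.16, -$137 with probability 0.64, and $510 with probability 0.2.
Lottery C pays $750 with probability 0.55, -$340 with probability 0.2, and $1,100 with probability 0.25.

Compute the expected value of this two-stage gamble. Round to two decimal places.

$294.52

EV(A) = 0.31 × 230 + 0.23 × 1140 + 0.46 × 710 = 71.3 + 262.2 + 326.6 = 660.1
EV(B) = 0.16 × 560 + 0.64 × (-137) + 0.2 × 510 = 89.6 − 87.68 + 102 = 103.92
EV(C) = 0.55 × 750 + 0.2 × (-340) + 0.25 × 1100 = 412.5 − 68 + 275 = 619.5
Overall = 0.25 × 660.1 + 0.65 × 103.92 + 0.1 × 619.5 = 165.025 + 67.548 + 61.95 = 294.523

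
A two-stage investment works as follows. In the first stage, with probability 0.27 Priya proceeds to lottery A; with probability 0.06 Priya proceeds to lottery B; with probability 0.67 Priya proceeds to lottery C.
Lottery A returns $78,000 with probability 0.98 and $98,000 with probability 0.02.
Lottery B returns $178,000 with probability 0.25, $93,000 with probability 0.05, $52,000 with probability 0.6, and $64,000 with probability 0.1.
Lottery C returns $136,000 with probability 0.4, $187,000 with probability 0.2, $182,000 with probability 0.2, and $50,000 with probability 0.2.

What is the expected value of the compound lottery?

$118,967

EV(A) = 0.98 × 78000 + 0.02 × 98000 = 76440 + 1960 = 78400
EV(B) = 0.25 × 178000 + 0.05 × 93000 + 0.6 × 52000 + 0.1 × 64000 = 44500 + 4650 + 31200 + 6400 = 86750
EV(C) = 0.4 × 136000 + 0.2 × 187000 + 0.2 × 182000 + 0.2 × 50000 = 54400 + 37400 + 36400 + 10000 = 138200
Overall = 0.27 × 78400 + 0.06 × 86750 + 0.67 × 138200 = 21168 + 5205 + 92594 = 118967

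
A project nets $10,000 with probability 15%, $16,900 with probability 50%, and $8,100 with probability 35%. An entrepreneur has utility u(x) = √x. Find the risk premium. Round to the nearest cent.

$352.75

E[u] = 0.15·√10000 + 0.5·√16900 + 0.35·√8100 = 0.15·100 + 0.5·130 + 0.35·90 = 111.5
CE = (111.5)² = 12432.25
Risk premium = EV − CE = 12785 − 12432.25 = 352.75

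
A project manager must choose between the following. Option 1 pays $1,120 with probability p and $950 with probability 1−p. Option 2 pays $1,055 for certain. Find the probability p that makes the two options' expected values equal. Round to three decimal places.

p = 0.618

p·1120 + (1−p)·950 = 1055
170p + 950 = 1055
p = (1055 − 950) / 170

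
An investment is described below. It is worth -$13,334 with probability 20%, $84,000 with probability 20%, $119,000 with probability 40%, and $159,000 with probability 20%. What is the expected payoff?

EV = 0.2 × (-13334) + 0.2 × 84000 + 0.4 × 119000 + 0.2 × 159000 = -2666.8 + 16800 + 47600 + 31800 = 93533.2

$93,533.20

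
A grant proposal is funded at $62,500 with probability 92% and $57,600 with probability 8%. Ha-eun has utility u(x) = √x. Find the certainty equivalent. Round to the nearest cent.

$62,100.64

E[u] = 0.92·√62500 + 0.08·√57600 = 0.92·250 + 0.08·240 = 249.2
CE = (249.2)² = 62100.64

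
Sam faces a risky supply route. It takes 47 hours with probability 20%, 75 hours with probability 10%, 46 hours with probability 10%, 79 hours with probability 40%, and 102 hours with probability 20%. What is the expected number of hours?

EV = 0.2 × 47 + 0.1 × 75 + 0.1 × 46 + 0.4 × 79 + 0.2 × 102 = 9.4 + 7.5 + 4.6 + 31.6 + 20.4 = 73.5

73.5 hours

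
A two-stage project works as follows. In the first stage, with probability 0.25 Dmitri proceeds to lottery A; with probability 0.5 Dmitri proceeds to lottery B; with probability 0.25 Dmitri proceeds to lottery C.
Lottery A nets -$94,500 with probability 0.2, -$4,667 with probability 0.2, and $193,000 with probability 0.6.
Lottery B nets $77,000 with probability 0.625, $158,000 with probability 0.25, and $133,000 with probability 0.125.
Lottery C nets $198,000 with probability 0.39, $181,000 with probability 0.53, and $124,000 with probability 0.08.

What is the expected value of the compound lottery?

EV(A) = 0.2 × (-94500) + 0.2 × (-4667) + 0.6 × 193000 = -18900 − 933.4 + 115800 = 95966.6
EV(B) = 0.625 × 77000 + 0.25 × 158000 + 0.125 × 133000 = 48125 + 39500 + 16625 = 104250
EV(C) = 0.39 × 198000 + 0.53 × 181000 + 0.08 × 124000 = 77220 + 95930 + 9920 = 183070
Overall = 0.25 × 95966.6 + 0.5 × 104250 + 0.25 × 183070 = 23991.65 + 52125 + 45767.5 = 121884.15

$121,884.15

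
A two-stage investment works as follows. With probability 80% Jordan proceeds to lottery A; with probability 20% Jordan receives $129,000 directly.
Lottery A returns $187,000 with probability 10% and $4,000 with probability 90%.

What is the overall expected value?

$43,640

EV(A) = 0.1 × 187000 + 0.9 × 4000 = 18700 + 3600 = 22300
Branch B: 129000 (certain)
Overall = 0.8 × 22300 + 0.2 × 129000 = 17840 + 25800 = 43640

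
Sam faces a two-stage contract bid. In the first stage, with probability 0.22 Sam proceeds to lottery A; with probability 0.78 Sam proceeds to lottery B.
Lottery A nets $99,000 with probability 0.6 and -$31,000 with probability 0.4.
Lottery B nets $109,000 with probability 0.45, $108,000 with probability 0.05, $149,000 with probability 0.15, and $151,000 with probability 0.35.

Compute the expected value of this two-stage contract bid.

EV(A) = 0.6 × 99000 + 0.4 × (-31000) = 59400 − 12400 = 47000
EV(B) = 0.45 × 109000 + 0.05 × 108000 + 0.15 × 149000 + 0.35 × 151000 = 49050 + 5400 + 22350 + 52850 = 129650
Overall = 0.22 × 47000 + 0.78 × 129650 = 10340 + 101127 = 111467

$111,467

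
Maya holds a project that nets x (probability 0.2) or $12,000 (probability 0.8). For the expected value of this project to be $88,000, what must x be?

0.2·x + 0.8·12000 = 88000
0.2·x = 88000 − 9600 = 78400
x = 78400 / 0.2 = 392000

x = $392,000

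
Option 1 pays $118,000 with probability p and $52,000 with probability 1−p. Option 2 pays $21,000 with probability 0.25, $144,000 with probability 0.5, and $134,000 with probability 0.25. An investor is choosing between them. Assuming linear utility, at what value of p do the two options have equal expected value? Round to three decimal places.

p = 0.890

EV(Option 2) = 0.25 × 21000 + 0.5 × 144000 + 0.25 × 134000 = 5250 + 72000 + 33500 = 110750
p·118000 + (1−p)·52000 = 110750
66000p + 52000 = 110750
p = (110750 − 52000) / 66000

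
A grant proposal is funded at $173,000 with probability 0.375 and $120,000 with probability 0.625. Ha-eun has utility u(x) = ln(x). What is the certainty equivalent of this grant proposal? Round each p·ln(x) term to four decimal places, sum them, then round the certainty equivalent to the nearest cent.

E[u] = 0.375·ln(173000) + 0.625·ln(120000) = 4.5229 + 7.3095 = 11.8324
CE = e^11.8324 ≈ 137640.43

$137,640.43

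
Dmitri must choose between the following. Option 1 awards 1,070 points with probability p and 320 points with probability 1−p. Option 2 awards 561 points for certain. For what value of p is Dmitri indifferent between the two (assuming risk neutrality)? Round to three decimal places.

p = 0.321

p·1070 + (1−p)·320 = 561
750p + 320 = 561
p = (561 − 320) / 750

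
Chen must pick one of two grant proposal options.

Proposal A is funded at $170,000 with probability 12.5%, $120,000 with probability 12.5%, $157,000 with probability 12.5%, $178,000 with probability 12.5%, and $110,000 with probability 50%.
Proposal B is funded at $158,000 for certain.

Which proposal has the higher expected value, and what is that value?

Proposal A = 0.125 × 170000 + 0.125 × 120000 + 0.125 × 157000 + 0.125 × 178000 + 0.5 × 110000 = 21250 + 15000 + 19625 + 22250 + 55000 = 133125
Proposal B: 158000 (certain)

Proposal B ($158,000)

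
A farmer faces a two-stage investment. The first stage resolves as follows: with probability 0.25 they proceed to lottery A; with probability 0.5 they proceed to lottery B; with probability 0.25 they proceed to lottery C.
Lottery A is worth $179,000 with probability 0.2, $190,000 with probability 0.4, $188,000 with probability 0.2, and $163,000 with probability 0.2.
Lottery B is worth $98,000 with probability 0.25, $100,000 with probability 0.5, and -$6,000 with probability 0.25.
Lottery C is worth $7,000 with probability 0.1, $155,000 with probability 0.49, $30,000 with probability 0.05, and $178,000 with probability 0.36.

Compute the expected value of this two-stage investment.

$117,557.50

EV(A) = 0.2 × 179000 + 0.4 × 190000 + 0.2 × 188000 + 0.2 × 163000 = 35800 + 76000 + 37600 + 32600 = 182000
EV(B) = 0.25 × 98000 + 0.5 × 100000 + 0.25 × (-6000) = 24500 + 50000 − 1500 = 73000
EV(C) = 0.1 × 7000 + 0.49 × 155000 + 0.05 × 30000 + 0.36 × 178000 = 700 + 75950 + 1500 + 64080 = 142230
Overall = 0.25 × 182000 + 0.5 × 73000 + 0.25 × 142230 = 45500 + 36500 + 35557.5 = 117557.5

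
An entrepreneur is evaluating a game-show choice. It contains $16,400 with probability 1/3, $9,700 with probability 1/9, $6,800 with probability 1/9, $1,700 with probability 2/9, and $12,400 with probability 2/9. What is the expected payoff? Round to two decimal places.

EV = 1/3 × 16400 + 1/9 × 9700 + 1/9 × 6800 + 2/9 × 1700 + 2/9 × 12400 = 5466.6667 + 1077.7778 + 755.5556 + 377.7778 + 2755.5556 = 10433.3333

$10,433.33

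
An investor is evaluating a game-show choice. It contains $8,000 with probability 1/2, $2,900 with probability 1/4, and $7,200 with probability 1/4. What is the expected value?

$6,525

EV = 1/2 × 8000 + 1/4 × 2900 + 1/4 × 7200 = 4000 + 725 + 1800 = 6525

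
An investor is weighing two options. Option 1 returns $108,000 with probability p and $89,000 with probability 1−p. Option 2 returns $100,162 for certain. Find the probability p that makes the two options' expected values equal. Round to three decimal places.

p = 0.587

p·108000 + (1−p)·89000 = 100162
19000p + 89000 = 100162
p = (100162 − 89000) / 19000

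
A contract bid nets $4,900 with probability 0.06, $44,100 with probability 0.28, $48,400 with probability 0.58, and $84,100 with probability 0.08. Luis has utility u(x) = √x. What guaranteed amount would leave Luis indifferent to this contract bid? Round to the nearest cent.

$45,710.44

E[u] = 0.06·√4900 + 0.28·√44100 + 0.58·√48400 + 0.08·√84100 = 0.06·70 + 0.28·210 + 0.58·220 + 0.08·290 = 213.8
CE = (213.8)² = 45710.44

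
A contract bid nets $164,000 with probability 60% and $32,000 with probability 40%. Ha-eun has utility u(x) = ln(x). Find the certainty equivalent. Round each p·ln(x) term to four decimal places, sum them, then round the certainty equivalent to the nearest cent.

E[u] = 0.6·ln(164000) + 0.4·ln(32000) = 7.2046 + 4.1494 = 11.3540
CE = e^11.3540 ≈ 85305.99

$85,305.99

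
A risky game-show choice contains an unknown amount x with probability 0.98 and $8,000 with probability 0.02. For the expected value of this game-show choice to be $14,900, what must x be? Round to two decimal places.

0.98·x + 0.02·8000 = 14900
0.98·x = 14900 − 160 = 14740
x = 14740 / 0.98 = 15040.8163

x = $15,040.82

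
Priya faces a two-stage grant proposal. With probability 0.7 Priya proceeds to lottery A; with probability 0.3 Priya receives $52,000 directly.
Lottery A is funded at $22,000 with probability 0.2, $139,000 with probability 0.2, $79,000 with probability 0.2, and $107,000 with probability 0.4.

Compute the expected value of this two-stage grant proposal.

$79,160

EV(A) = 0.2 × 22000 + 0.2 × 139000 + 0.2 × 79000 + 0.4 × 107000 = 4400 + 27800 + 15800 + 42800 = 90800
Branch B: 52000 (certain)
Overall = 0.7 × 90800 + 0.3 × 52000 = 63560 + 15600 = 79160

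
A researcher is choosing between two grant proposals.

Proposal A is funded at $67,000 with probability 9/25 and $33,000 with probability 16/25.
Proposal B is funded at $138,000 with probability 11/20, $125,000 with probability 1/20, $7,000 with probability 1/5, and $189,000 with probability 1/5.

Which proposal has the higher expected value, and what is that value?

Proposal A = 9/25 × 67000 + 16/25 × 33000 = 24120 + 21120 = 45240
Proposal B = 11/20 × 138000 + 1/20 × 125000 + 1/5 × 7000 + 1/5 × 189000 = 75900 + 6250 + 1400 + 37800 = 121350

Proposal B ($121,350)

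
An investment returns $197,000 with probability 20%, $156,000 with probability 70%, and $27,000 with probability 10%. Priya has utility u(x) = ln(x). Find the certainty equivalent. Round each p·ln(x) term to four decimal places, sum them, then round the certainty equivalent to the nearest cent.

$137,159.53

E[u] = 0.2·ln(197000) + 0.7·ln(156000) + 0.1·ln(27000) = 2.4382 + 8.3703 + 1.0204 = 11.8289
CE = e^11.8289 ≈ 137159.53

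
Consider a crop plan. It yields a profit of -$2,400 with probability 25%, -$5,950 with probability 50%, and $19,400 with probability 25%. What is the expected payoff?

EV = 0.25 × (-2400) + 0.5 × (-5950) + 0.25 × 19400 = -600 − 2975 + 4850 = 1275

$1,275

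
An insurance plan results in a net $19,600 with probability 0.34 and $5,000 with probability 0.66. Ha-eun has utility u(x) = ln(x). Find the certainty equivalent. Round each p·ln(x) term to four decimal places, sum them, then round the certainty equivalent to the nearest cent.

$7,955.35

E[u] = 0.34·ln(19600) + 0.66·ln(5000) = 3.3603 + 5.6213 = 8.9816
CE = e^8.9816 ≈ 7955.35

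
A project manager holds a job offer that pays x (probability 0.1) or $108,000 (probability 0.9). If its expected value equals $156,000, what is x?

0.1·x + 0.9·108000 = 156000
0.1·x = 156000 − 97200 = 58800
x = 58800 / 0.1 = 588000

x = $588,000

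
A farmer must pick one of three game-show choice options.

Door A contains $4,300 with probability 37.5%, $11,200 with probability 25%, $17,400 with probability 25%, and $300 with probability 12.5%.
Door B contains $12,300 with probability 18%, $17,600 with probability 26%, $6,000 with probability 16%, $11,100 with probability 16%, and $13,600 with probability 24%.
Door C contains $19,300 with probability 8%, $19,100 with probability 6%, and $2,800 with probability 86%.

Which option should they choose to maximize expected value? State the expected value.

Door A = 0.375 × 4300 + 0.25 × 11200 + 0.25 × 17400 + 0.125 × 300 = 1612.5 + 2800 + 4350 + 37.5 = 8800
Door B = 0.18 × 12300 + 0.26 × 17600 + 0.16 × 6000 + 0.16 × 11100 + 0.24 × 13600 = 2214 + 4576 + 960 + 1776 + 3264 = 12790
Door C = 0.08 × 19300 + 0.06 × 19100 + 0.86 × 2800 = 1544 + 1146 + 2408 = 5098

Door B ($12,790)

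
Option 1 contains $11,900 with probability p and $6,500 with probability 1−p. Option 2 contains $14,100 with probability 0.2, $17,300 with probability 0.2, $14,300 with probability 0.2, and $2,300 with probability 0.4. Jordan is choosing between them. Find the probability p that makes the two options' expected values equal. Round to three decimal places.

p = 0.659

EV(Option 2) = 0.2 × 14100 + 0.2 × 17300 + 0.2 × 14300 + 0.4 × 2300 = 2820 + 3460 + 2860 + 920 = 10060
p·11900 + (1−p)·6500 = 10060
5400p + 6500 = 10060
p = (10060 − 6500) / 5400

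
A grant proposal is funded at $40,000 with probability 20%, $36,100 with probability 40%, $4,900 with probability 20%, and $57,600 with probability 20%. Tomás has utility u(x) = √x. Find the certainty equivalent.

$31,684

E[u] = 0.2·√40000 + 0.4·√36100 + 0.2·√4900 + 0.2·√57600 = 0.2·200 + 0.4·190 + 0.2·70 + 0.2·240 = 178
CE = (178)² = 31684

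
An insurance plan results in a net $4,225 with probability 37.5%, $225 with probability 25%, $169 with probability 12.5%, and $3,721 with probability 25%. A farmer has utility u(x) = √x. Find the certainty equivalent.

$2,025

E[u] = 0.375·√4225 + 0.25·√225 + 0.125·√169 + 0.25·√3721 = 0.375·65 + 0.25·15 + 0.125·13 + 0.25·61 = 45
CE = (45)² = 2025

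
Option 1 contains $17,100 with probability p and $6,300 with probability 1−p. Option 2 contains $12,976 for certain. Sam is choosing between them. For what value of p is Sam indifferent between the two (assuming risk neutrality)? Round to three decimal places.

p = 0.618

p·17100 + (1−p)·6300 = 12976
10800p + 6300 = 12976
p = (12976 − 6300) / 10800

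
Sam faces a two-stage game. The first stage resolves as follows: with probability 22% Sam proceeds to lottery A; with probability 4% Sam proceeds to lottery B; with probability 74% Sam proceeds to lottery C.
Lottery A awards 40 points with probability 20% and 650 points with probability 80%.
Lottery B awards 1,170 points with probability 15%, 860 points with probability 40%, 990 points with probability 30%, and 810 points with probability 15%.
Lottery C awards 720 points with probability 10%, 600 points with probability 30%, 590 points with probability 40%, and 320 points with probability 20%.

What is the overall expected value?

562.16 points

EV(A) = 0.2 × 40 + 0.8 × 650 = 8 + 520 = 528
EV(B) = 0.15 × 1170 + 0.4 × 860 + 0.3 × 990 + 0.15 × 810 = 175.5 + 344 + 297 + 121.5 = 938
EV(C) = 0.1 × 720 + 0.3 × 600 + 0.4 × 590 + 0.2 × 320 = 72 + 180 + 236 + 64 = 552
Overall = 0.22 × 528 + 0.04 × 938 + 0.74 × 552 = 116.16 + 37.52 + 408.48 = 562.16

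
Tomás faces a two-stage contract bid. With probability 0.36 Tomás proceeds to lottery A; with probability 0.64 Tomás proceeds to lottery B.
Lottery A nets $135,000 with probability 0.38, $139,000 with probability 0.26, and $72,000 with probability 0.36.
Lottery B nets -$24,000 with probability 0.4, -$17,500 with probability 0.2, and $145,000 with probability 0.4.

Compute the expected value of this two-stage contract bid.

$69,545.60

EV(A) = 0.38 × 135000 + 0.26 × 139000 + 0.36 × 72000 = 51300 + 36140 + 25920 = 113360
EV(B) = 0.4 × (-24000) + 0.2 × (-17500) + 0.4 × 145000 = -9600 − 3500 + 58000 = 44900
Overall = 0.36 × 113360 + 0.64 × 44900 = 40809.6 + 28736 = 69545.6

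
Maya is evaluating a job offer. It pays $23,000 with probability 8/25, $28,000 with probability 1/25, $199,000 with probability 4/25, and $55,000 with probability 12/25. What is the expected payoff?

EV = 8/25 × 23000 + 1/25 × 28000 + 4/25 × 199000 + 12/25 × 55000 = 7360 + 1120 + 31840 + 26400 = 66720

$66,720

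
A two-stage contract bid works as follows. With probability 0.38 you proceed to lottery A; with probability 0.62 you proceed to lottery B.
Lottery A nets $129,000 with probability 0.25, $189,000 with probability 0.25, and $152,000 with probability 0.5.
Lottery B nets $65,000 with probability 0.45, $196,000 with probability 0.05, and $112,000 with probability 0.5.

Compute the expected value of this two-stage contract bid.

$118,021

EV(A) = 0.25 × 129000 + 0.25 × 189000 + 0.5 × 152000 = 32250 + 47250 + 76000 = 155500
EV(B) = 0.45 × 65000 + 0.05 × 196000 + 0.5 × 112000 = 29250 + 9800 + 56000 = 95050
Overall = 0.38 × 155500 + 0.62 × 95050 = 59090 + 58931 = 118021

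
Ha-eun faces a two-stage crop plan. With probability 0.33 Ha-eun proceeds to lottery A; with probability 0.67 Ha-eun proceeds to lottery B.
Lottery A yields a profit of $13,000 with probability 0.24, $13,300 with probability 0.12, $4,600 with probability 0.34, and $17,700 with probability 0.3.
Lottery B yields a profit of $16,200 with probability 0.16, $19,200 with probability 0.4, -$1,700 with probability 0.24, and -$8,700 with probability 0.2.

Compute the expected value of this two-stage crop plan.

$9,267.78

EV(A) = 0.24 × 13000 + 0.12 × 13300 + 0.34 × 4600 + 0.3 × 17700 = 3120 + 1596 + 1564 + 5310 = 11590
EV(B) = 0.16 × 16200 + 0.4 × 19200 + 0.24 × (-1700) + 0.2 × (-8700) = 2592 + 7680 − 408 − 1740 = 8124
Overall = 0.33 × 11590 + 0.67 × 8124 = 3824.7 + 5443.08 = 9267.78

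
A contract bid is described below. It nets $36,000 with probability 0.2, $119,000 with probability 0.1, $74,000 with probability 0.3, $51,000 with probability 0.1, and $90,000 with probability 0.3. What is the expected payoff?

EV = 0.2 × 36000 + 0.1 × 119000 + 0.3 × 74000 + 0.1 × 51000 + 0.3 × 90000 = 7200 + 11900 + 22200 + 5100 + 27000 = 73400

$73,400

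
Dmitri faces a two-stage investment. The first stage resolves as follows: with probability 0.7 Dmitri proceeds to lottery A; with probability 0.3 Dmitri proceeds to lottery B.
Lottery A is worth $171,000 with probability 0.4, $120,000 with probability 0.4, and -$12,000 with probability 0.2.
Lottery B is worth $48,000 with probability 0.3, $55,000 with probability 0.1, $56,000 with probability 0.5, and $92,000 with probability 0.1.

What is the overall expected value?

$96,930

EV(A) = 0.4 × 171000 + 0.4 × 120000 + 0.2 × (-12000) = 68400 + 48000 − 2400 = 114000
EV(B) = 0.3 × 48000 + 0.1 × 55000 + 0.5 × 56000 + 0.1 × 92000 = 14400 + 5500 + 28000 + 9200 = 57100
Overall = 0.7 × 114000 + 0.3 × 57100 = 79800 + 17130 = 96930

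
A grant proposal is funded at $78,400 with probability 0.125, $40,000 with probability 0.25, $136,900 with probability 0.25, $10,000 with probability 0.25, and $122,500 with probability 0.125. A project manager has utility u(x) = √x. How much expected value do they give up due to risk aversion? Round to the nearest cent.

$11,198.44

E[u] = 0.125·√78400 + 0.25·√40000 + 0.25·√136900 + 0.25·√10000 + 0.125·√122500 = 0.125·280 + 0.25·200 + 0.25·370 + 0.25·100 + 0.125·350 = 246.25
CE = (246.25)² = 60639.0625
Risk premium = EV − CE = 71837.5 − 60639.0625 = 11198.4375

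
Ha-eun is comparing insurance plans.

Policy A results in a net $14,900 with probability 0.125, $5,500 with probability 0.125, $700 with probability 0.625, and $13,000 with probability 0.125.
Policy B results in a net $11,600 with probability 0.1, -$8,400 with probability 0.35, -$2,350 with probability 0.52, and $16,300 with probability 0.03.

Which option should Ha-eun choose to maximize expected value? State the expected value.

Policy A ($4,612.50)

Policy A = 0.125 × 14900 + 0.125 × 5500 + 0.625 × 700 + 0.125 × 13000 = 1862.5 + 687.5 + 437.5 + 1625 = 4612.5
Policy B = 0.1 × 11600 + 0.35 × (-8400) + 0.52 × (-2350) + 0.03 × 16300 = 1160 − 2940 − 1222 + 489 = -2513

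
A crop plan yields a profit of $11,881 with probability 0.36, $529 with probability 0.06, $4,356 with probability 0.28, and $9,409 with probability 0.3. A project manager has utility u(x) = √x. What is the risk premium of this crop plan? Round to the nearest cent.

$572.04

E[u] = 0.36·√11881 + 0.06·√529 + 0.28·√4356 + 0.3·√9409 = 0.36·109 + 0.06·23 + 0.28·66 + 0.3·97 = 88.2
CE = (88.2)² = 7779.24
Risk premium = EV − CE = 8351.28 − 7779.24 = 572.04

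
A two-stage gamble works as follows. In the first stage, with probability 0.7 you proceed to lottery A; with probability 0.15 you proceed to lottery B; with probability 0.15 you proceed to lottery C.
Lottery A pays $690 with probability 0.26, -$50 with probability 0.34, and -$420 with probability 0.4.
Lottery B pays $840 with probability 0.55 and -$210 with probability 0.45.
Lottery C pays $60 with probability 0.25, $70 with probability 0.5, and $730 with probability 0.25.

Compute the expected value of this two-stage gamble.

EV(A) = 0.26 × 690 + 0.34 × (-50) + 0.4 × (-420) = 179.4 − 17 − 168 = -5.6
EV(B) = 0.55 × 840 + 0.45 × (-210) = 462 − 94.5 = 367.5
EV(C) = 0.25 × 60 + 0.5 × 70 + 0.25 × 730 = 15 + 35 + 182.5 = 232.5
Overall = 0.7 × (-5.6) + 0.15 × 367.5 + 0.15 × 232.5 = -3.92 + 55.125 + 34.875 = 86.08

$86.08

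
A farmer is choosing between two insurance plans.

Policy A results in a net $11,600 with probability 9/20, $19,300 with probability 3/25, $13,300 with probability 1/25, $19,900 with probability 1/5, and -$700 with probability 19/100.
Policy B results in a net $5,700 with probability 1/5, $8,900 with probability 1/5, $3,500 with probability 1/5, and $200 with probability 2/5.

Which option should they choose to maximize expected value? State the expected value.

Policy A = 9/20 × 11600 + 3/25 × 19300 + 1/25 × 13300 + 1/5 × 19900 + 19/100 × (-700) = 5220 + 2316 + 532 + 3980 − 133 = 11915
Policy B = 1/5 × 5700 + 1/5 × 8900 + 1/5 × 3500 + 2/5 × 200 = 1140 + 1780 + 700 + 80 = 3700

Policy A ($11,915)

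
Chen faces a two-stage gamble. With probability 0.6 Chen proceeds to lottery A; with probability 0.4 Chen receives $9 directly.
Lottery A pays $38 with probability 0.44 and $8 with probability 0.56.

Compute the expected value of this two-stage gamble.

EV(A) = 0.44 × 38 + 0.56 × 8 = 16.72 + 4.48 = 21.2
Branch B: 9 (certain)
Overall = 0.6 × 21.2 + 0.4 × 9 = 12.72 + 3.6 = 16.32

$16.32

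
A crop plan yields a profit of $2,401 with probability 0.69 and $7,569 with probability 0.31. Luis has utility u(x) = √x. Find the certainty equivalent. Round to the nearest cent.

$3,694.21

E[u] = 0.69·√2401 + 0.31·√7569 = 0.69·49 + 0.31·87 = 60.78
CE = (60.78)² = 3694.2084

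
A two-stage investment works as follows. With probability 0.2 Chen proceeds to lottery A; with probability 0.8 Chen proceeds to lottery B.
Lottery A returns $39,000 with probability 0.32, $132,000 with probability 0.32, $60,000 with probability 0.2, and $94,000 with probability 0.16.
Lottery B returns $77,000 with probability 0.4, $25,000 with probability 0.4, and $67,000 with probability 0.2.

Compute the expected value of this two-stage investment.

$59,712

EV(A) = 0.32 × 39000 + 0.32 × 132000 + 0.2 × 60000 + 0.16 × 94000 = 12480 + 42240 + 12000 + 15040 = 81760
EV(B) = 0.4 × 77000 + 0.4 × 25000 + 0.2 × 67000 = 30800 + 10000 + 13400 = 54200
Overall = 0.2 × 81760 + 0.8 × 54200 = 16352 + 43360 = 59712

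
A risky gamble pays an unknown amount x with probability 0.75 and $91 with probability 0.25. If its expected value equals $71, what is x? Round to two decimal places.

x = $64.33

0.75·x + 0.25·91 = 71
0.75·x = 71 − 22.75 = 48.25
x = 48.25 / 0.75 = 64.3333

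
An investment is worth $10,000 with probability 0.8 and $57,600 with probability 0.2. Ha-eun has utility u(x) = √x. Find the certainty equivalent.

$16,384

E[u] = 0.8·√10000 + 0.2·√57600 = 0.8·100 + 0.2·240 = 128
CE = (128)² = 16384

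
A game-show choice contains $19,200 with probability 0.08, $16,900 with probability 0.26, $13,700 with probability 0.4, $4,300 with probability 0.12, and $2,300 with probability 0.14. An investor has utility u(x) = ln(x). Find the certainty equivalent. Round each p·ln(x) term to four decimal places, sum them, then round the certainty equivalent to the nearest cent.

$10,075.88

E[u] = 0.08·ln(19200) + 0.26·ln(16900) + 0.4·ln(13700) + 0.12·ln(4300) + 0.14·ln(2300) = 0.7890 + 2.5311 + 3.8101 + 1.0040 + 1.0837 = 9.2179
CE = e^9.2179 ≈ 10075.88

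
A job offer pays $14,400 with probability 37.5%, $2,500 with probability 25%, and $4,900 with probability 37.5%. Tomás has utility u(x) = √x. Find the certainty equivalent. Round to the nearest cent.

$7,014.06

E[u] = 0.375·√14400 + 0.25·√2500 + 0.375·√4900 = 0.375·120 + 0.25·50 + 0.375·70 = 83.75
CE = (83.75)² = 7014.0625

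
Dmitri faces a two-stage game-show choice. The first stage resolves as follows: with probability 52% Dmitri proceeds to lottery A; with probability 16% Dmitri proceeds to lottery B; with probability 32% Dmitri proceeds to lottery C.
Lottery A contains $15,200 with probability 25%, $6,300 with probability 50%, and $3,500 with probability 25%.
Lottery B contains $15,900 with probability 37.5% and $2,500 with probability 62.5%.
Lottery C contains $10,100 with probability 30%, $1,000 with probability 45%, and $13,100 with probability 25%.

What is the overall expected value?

$7,434.60

EV(A) = 0.25 × 15200 + 0.5 × 6300 + 0.25 × 3500 = 3800 + 3150 + 875 = 7825
EV(B) = 0.375 × 15900 + 0.625 × 2500 = 5962.5 + 1562.5 = 7525
EV(C) = 0.3 × 10100 + 0.45 × 1000 + 0.25 × 13100 = 3030 + 450 + 3275 = 6755
Overall = 0.52 × 7825 + 0.16 × 7525 + 0.32 × 6755 = 4069 + 1204 + 2161.6 = 7434.6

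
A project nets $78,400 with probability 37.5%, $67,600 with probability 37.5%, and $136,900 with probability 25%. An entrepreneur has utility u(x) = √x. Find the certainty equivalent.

E[u] = 0.375·√78400 + 0.375·√67600 + 0.25·√136900 = 0.375·280 + 0.375·260 + 0.25·370 = 295
CE = (295)² = 87025

$87,025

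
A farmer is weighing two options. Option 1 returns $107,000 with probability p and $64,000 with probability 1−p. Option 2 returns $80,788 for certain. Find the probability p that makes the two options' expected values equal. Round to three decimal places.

p = 0.390

p·107000 + (1−p)·64000 = 80788
43000p + 64000 = 80788
p = (80788 − 64000) / 43000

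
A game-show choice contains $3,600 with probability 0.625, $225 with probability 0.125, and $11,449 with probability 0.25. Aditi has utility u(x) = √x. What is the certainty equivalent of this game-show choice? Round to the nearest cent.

E[u] = 0.625·√3600 + 0.125·√225 + 0.25·√11449 = 0.625·60 + 0.125·15 + 0.25·107 = 66.125
CE = (66.125)² = 4372.515625

$4,372.52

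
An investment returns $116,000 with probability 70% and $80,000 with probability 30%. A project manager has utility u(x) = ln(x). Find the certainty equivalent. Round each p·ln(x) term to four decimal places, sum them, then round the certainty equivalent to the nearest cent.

$103,756.28

E[u] = 0.7·ln(116000) + 0.3·ln(80000) = 8.1629 + 3.3869 = 11.5498
CE = e^11.5498 ≈ 103756.28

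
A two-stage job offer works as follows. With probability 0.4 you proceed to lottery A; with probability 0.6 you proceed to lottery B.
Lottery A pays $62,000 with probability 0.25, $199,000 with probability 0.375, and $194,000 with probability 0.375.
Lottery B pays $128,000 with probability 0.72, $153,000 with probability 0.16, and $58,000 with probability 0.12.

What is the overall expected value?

$139,310

EV(A) = 0.25 × 62000 + 0.375 × 199000 + 0.375 × 194000 = 15500 + 74625 + 72750 = 162875
EV(B) = 0.72 × 128000 + 0.16 × 153000 + 0.12 × 58000 = 92160 + 24480 + 6960 = 123600
Overall = 0.4 × 162875 + 0.6 × 123600 = 65150 + 74160 = 139310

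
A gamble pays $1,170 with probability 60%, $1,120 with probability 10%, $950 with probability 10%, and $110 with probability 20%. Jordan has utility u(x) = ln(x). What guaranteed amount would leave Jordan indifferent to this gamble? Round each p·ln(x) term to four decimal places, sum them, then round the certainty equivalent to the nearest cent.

$711.02

E[u] = 0.6·ln(1170) + 0.1·ln(1120) + 0.1·ln(950) + 0.2·ln(110) = 4.2389 + 0.7021 + 0.6856 + 0.9401 = 6.5667
CE = e^6.5667 ≈ 711.02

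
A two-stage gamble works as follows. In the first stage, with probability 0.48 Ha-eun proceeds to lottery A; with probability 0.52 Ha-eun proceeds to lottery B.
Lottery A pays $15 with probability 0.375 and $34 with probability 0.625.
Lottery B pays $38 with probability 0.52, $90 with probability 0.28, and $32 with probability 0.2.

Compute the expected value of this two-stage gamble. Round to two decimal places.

EV(A) = 0.375 × 15 + 0.625 × 34 = 5.625 + 21.25 = 26.875
EV(B) = 0.52 × 38 + 0.28 × 90 + 0.2 × 32 = 19.76 + 25.2 + 6.4 = 51.36
Overall = 0.48 × 26.875 + 0.52 × 51.36 = 12.9 + 26.7072 = 39.6072

$39.61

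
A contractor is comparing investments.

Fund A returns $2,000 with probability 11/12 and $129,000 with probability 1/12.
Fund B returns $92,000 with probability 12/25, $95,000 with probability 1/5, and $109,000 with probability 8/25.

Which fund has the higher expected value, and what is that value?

Fund A = 11/12 × 2000 + 1/12 × 129000 = 1833.3333 + 10750 = 12583.3333
Fund B = 12/25 × 92000 + 1/5 × 95000 + 8/25 × 109000 = 44160 + 19000 + 34880 = 98040

Fund B ($98,040)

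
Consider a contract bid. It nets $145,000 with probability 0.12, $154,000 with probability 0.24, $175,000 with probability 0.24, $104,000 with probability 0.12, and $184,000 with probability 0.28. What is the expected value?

$160,360

EV = 0.12 × 145000 + 0.24 × 154000 + 0.24 × 175000 + 0.12 × 104000 + 0.28 × 184000 = 17400 + 36960 + 42000 + 12480 + 51520 = 160360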